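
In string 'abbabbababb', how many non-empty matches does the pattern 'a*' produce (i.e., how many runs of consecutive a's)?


Pattern 'a*' matches zero or more a's. We want non-empty runs of consecutive a's.
String: 'abbabbababb'
Walking through the string to find runs of a's:
  Run 1: positions 0-0 -> 'a'
  Run 2: positions 3-3 -> 'a'
  Run 3: positions 6-6 -> 'a'
  Run 4: positions 8-8 -> 'a'
Non-empty runs found: ['a', 'a', 'a', 'a']
Count: 4

4


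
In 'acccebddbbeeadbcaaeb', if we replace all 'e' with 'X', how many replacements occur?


re.sub('e', 'X', text) replaces every occurrence of 'e' with 'X'.
Text: 'acccebddbbeeadbcaaeb'
Scanning for 'e':
  pos 4: 'e' -> replacement #1
  pos 10: 'e' -> replacement #2
  pos 11: 'e' -> replacement #3
  pos 18: 'e' -> replacement #4
Total replacements: 4

4


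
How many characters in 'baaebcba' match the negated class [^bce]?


Negated class [^bce] matches any char NOT in {b, c, e}
Scanning 'baaebcba':
  pos 0: 'b' -> no (excluded)
  pos 1: 'a' -> MATCH
  pos 2: 'a' -> MATCH
  pos 3: 'e' -> no (excluded)
  pos 4: 'b' -> no (excluded)
  pos 5: 'c' -> no (excluded)
  pos 6: 'b' -> no (excluded)
  pos 7: 'a' -> MATCH
Total matches: 3

3


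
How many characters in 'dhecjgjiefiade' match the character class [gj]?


Character class [gj] matches any of: {g, j}
Scanning string 'dhecjgjiefiade' character by character:
  pos 0: 'd' -> no
  pos 1: 'h' -> no
  pos 2: 'e' -> no
  pos 3: 'c' -> no
  pos 4: 'j' -> MATCH
  pos 5: 'g' -> MATCH
  pos 6: 'j' -> MATCH
  pos 7: 'i' -> no
  pos 8: 'e' -> no
  pos 9: 'f' -> no
  pos 10: 'i' -> no
  pos 11: 'a' -> no
  pos 12: 'd' -> no
  pos 13: 'e' -> no
Total matches: 3

3


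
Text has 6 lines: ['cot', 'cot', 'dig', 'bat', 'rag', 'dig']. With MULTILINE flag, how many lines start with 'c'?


With MULTILINE flag, ^ matches the start of each line.
Lines: ['cot', 'cot', 'dig', 'bat', 'rag', 'dig']
Checking which lines start with 'c':
  Line 1: 'cot' -> MATCH
  Line 2: 'cot' -> MATCH
  Line 3: 'dig' -> no
  Line 4: 'bat' -> no
  Line 5: 'rag' -> no
  Line 6: 'dig' -> no
Matching lines: ['cot', 'cot']
Count: 2

2


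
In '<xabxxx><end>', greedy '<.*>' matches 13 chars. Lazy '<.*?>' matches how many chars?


Greedy '<.*>' tries to match as MUCH as possible.
Lazy '<.*?>' tries to match as LITTLE as possible.

String: '<xabxxx><end>'
Greedy '<.*>' starts at first '<' and extends to the LAST '>': '<xabxxx><end>' (13 chars)
Lazy '<.*?>' starts at first '<' and stops at the FIRST '>': '<xabxxx>' (8 chars)

8


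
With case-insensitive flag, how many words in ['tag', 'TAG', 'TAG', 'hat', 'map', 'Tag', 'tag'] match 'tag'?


Case-insensitive matching: compare each word's lowercase form to 'tag'.
  'tag' -> lower='tag' -> MATCH
  'TAG' -> lower='tag' -> MATCH
  'TAG' -> lower='tag' -> MATCH
  'hat' -> lower='hat' -> no
  'map' -> lower='map' -> no
  'Tag' -> lower='tag' -> MATCH
  'tag' -> lower='tag' -> MATCH
Matches: ['tag', 'TAG', 'TAG', 'Tag', 'tag']
Count: 5

5


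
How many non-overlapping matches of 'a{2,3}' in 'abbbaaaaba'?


Pattern 'a{2,3}' matches between 2 and 3 consecutive a's (greedy).
String: 'abbbaaaaba'
Finding runs of a's and applying greedy matching:
  Run at pos 0: 'a' (length 1)
  Run at pos 4: 'aaaa' (length 4)
  Run at pos 9: 'a' (length 1)
Matches: ['aaa']
Count: 1

1


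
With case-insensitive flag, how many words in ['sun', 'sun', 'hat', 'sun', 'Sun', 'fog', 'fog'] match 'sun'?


Case-insensitive matching: compare each word's lowercase form to 'sun'.
  'sun' -> lower='sun' -> MATCH
  'sun' -> lower='sun' -> MATCH
  'hat' -> lower='hat' -> no
  'sun' -> lower='sun' -> MATCH
  'Sun' -> lower='sun' -> MATCH
  'fog' -> lower='fog' -> no
  'fog' -> lower='fog' -> no
Matches: ['sun', 'sun', 'sun', 'Sun']
Count: 4

4


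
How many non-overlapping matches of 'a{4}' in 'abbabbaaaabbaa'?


Pattern 'a{4}' matches exactly 4 consecutive a's (greedy, non-overlapping).
String: 'abbabbaaaabbaa'
Scanning for runs of a's:
  Run at pos 0: 'a' (length 1) -> 0 match(es)
  Run at pos 3: 'a' (length 1) -> 0 match(es)
  Run at pos 6: 'aaaa' (length 4) -> 1 match(es)
  Run at pos 12: 'aa' (length 2) -> 0 match(es)
Matches found: ['aaaa']
Total: 1

1


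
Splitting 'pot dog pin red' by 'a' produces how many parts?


Splitting by 'a' breaks the string at each occurrence of the separator.
Text: 'pot dog pin red'
Parts after split:
  Part 1: 'pot dog pin red'
Total parts: 1

1


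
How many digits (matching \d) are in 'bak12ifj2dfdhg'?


\d matches any digit 0-9.
Scanning 'bak12ifj2dfdhg':
  pos 3: '1' -> DIGIT
  pos 4: '2' -> DIGIT
  pos 8: '2' -> DIGIT
Digits found: ['1', '2', '2']
Total: 3

3


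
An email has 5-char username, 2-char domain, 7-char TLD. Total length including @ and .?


An email address has format: username@domain.tld
Username length: 5
'@' character: 1
Domain length: 2
'.' character: 1
TLD length: 7
Total = 5 + 1 + 2 + 1 + 7 = 16

16


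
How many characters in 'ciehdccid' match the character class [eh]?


Character class [eh] matches any of: {e, h}
Scanning string 'ciehdccid' character by character:
  pos 0: 'c' -> no
  pos 1: 'i' -> no
  pos 2: 'e' -> MATCH
  pos 3: 'h' -> MATCH
  pos 4: 'd' -> no
  pos 5: 'c' -> no
  pos 6: 'c' -> no
  pos 7: 'i' -> no
  pos 8: 'd' -> no
Total matches: 2

2


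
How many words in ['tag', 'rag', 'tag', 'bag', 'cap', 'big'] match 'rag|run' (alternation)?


Alternation 'rag|run' matches either 'rag' or 'run'.
Checking each word:
  'tag' -> no
  'rag' -> MATCH
  'tag' -> no
  'bag' -> no
  'cap' -> no
  'big' -> no
Matches: ['rag']
Count: 1

1


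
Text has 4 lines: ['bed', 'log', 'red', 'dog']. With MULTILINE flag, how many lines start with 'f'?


With MULTILINE flag, ^ matches the start of each line.
Lines: ['bed', 'log', 'red', 'dog']
Checking which lines start with 'f':
  Line 1: 'bed' -> no
  Line 2: 'log' -> no
  Line 3: 'red' -> no
  Line 4: 'dog' -> no
Matching lines: []
Count: 0

0


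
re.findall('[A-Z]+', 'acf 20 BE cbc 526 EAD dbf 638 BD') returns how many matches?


Pattern '[A-Z]+' finds one or more uppercase letters.
Text: 'acf 20 BE cbc 526 EAD dbf 638 BD'
Scanning for matches:
  Match 1: 'BE'
  Match 2: 'EAD'
  Match 3: 'BD'
Total matches: 3

3


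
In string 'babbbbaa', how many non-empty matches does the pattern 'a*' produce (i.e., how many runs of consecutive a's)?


Pattern 'a*' matches zero or more a's. We want non-empty runs of consecutive a's.
String: 'babbbbaa'
Walking through the string to find runs of a's:
  Run 1: positions 1-1 -> 'a'
  Run 2: positions 6-7 -> 'aa'
Non-empty runs found: ['a', 'aa']
Count: 2

2


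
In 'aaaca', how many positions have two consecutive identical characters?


Looking for consecutive identical characters in 'aaaca':
  pos 0-1: 'a' vs 'a' -> MATCH ('aa')
  pos 1-2: 'a' vs 'a' -> MATCH ('aa')
  pos 2-3: 'a' vs 'c' -> different
  pos 3-4: 'c' vs 'a' -> different
Consecutive identical pairs: ['aa', 'aa']
Count: 2

2


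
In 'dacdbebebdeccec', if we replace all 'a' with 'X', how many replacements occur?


re.sub('a', 'X', text) replaces every occurrence of 'a' with 'X'.
Text: 'dacdbebebdeccec'
Scanning for 'a':
  pos 1: 'a' -> replacement #1
Total replacements: 1

1


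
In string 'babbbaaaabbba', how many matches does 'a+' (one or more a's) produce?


Pattern 'a+' matches one or more consecutive a's.
String: 'babbbaaaabbba'
Scanning for runs of a:
  Match 1: 'a' (length 1)
  Match 2: 'aaaa' (length 4)
  Match 3: 'a' (length 1)
Total matches: 3

3


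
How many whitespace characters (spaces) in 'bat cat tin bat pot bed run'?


\s matches whitespace characters (spaces, tabs, etc.).
Text: 'bat cat tin bat pot bed run'
This text has 7 words separated by spaces.
Number of spaces = number of words - 1 = 7 - 1 = 6

6


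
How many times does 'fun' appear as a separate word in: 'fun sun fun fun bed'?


Scanning each word for exact match 'fun':
  Word 1: 'fun' -> MATCH
  Word 2: 'sun' -> no
  Word 3: 'fun' -> MATCH
  Word 4: 'fun' -> MATCH
  Word 5: 'bed' -> no
Total matches: 3

3


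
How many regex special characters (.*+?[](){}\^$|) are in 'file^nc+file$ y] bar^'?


Regex special characters are: . * + ? [ ] ( ) { } \ ^ $ |
Scanning 'file^nc+file$ y] bar^':
  pos 4: '^' -> SPECIAL
  pos 7: '+' -> SPECIAL
  pos 12: '$' -> SPECIAL
  pos 15: ']' -> SPECIAL
  pos 20: '^' -> SPECIAL
Special chars found: ['^', '+', '$', ']', '^']
Total: 5

5


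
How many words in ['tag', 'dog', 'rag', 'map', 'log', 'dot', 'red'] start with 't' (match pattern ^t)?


Pattern ^t anchors to start of word. Check which words begin with 't':
  'tag' -> MATCH (starts with 't')
  'dog' -> no
  'rag' -> no
  'map' -> no
  'log' -> no
  'dot' -> no
  'red' -> no
Matching words: ['tag']
Count: 1

1


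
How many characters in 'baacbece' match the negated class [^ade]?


Negated class [^ade] matches any char NOT in {a, d, e}
Scanning 'baacbece':
  pos 0: 'b' -> MATCH
  pos 1: 'a' -> no (excluded)
  pos 2: 'a' -> no (excluded)
  pos 3: 'c' -> MATCH
  pos 4: 'b' -> MATCH
  pos 5: 'e' -> no (excluded)
  pos 6: 'c' -> MATCH
  pos 7: 'e' -> no (excluded)
Total matches: 4

4


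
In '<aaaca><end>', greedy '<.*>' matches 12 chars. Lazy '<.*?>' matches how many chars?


Greedy '<.*>' tries to match as MUCH as possible.
Lazy '<.*?>' tries to match as LITTLE as possible.

String: '<aaaca><end>'
Greedy '<.*>' starts at first '<' and extends to the LAST '>': '<aaaca><end>' (12 chars)
Lazy '<.*?>' starts at first '<' and stops at the FIRST '>': '<aaaca>' (7 chars)

7


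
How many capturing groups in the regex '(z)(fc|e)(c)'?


To count capturing groups, count each '(' that starts a group.
Pattern: '(z)(fc|e)(c)'
Walking through the pattern:
  Position 0: '(' -> group #1
  Position 3: '(' -> group #2
  Position 9: '(' -> group #3
Total capturing groups: 3

3


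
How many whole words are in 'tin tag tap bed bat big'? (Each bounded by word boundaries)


Word boundaries (\b) mark the start/end of each word.
Text: 'tin tag tap bed bat big'
Splitting by whitespace:
  Word 1: 'tin'
  Word 2: 'tag'
  Word 3: 'tap'
  Word 4: 'bed'
  Word 5: 'bat'
  Word 6: 'big'
Total whole words: 6

6


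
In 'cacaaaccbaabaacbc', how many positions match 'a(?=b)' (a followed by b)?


Lookahead 'a(?=b)' matches 'a' only when followed by 'b'.
String: 'cacaaaccbaabaacbc'
Checking each position where char is 'a':
  pos 1: 'a' -> no (next='c')
  pos 3: 'a' -> no (next='a')
  pos 4: 'a' -> no (next='a')
  pos 5: 'a' -> no (next='c')
  pos 9: 'a' -> no (next='a')
  pos 10: 'a' -> MATCH (next='b')
  pos 12: 'a' -> no (next='a')
  pos 13: 'a' -> no (next='c')
Matching positions: [10]
Count: 1

1


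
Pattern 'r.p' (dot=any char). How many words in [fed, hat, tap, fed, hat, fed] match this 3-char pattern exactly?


Pattern 'r.p' means: starts with 'r', any single char, ends with 'p'.
Checking each word (must be exactly 3 chars):
  'fed' (len=3): no
  'hat' (len=3): no
  'tap' (len=3): no
  'fed' (len=3): no
  'hat' (len=3): no
  'fed' (len=3): no
Matching words: []
Total: 0

0


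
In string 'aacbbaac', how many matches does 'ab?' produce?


Pattern 'ab?' matches 'a' optionally followed by 'b'.
String: 'aacbbaac'
Scanning left to right for 'a' then checking next char:
  Match 1: 'a' (a not followed by b)
  Match 2: 'a' (a not followed by b)
  Match 3: 'a' (a not followed by b)
  Match 4: 'a' (a not followed by b)
Total matches: 4

4


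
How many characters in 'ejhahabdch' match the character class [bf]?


Character class [bf] matches any of: {b, f}
Scanning string 'ejhahabdch' character by character:
  pos 0: 'e' -> no
  pos 1: 'j' -> no
  pos 2: 'h' -> no
  pos 3: 'a' -> no
  pos 4: 'h' -> no
  pos 5: 'a' -> no
  pos 6: 'b' -> MATCH
  pos 7: 'd' -> no
  pos 8: 'c' -> no
  pos 9: 'h' -> no
Total matches: 1

1


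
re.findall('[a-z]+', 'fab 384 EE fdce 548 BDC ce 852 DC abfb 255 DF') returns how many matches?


Pattern '[a-z]+' finds one or more lowercase letters.
Text: 'fab 384 EE fdce 548 BDC ce 852 DC abfb 255 DF'
Scanning for matches:
  Match 1: 'fab'
  Match 2: 'fdce'
  Match 3: 'ce'
  Match 4: 'abfb'
Total matches: 4

4


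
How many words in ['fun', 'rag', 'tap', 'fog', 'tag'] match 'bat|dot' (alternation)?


Alternation 'bat|dot' matches either 'bat' or 'dot'.
Checking each word:
  'fun' -> no
  'rag' -> no
  'tap' -> no
  'fog' -> no
  'tag' -> no
Matches: []
Count: 0

0


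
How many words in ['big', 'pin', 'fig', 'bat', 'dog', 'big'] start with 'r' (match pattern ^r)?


Pattern ^r anchors to start of word. Check which words begin with 'r':
  'big' -> no
  'pin' -> no
  'fig' -> no
  'bat' -> no
  'dog' -> no
  'big' -> no
Matching words: []
Count: 0

0


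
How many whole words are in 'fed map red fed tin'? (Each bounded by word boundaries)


Word boundaries (\b) mark the start/end of each word.
Text: 'fed map red fed tin'
Splitting by whitespace:
  Word 1: 'fed'
  Word 2: 'map'
  Word 3: 'red'
  Word 4: 'fed'
  Word 5: 'tin'
Total whole words: 5

5


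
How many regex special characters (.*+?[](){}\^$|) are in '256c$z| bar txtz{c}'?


Regex special characters are: . * + ? [ ] ( ) { } \ ^ $ |
Scanning '256c$z| bar txtz{c}':
  pos 4: '$' -> SPECIAL
  pos 6: '|' -> SPECIAL
  pos 16: '{' -> SPECIAL
  pos 18: '}' -> SPECIAL
Special chars found: ['$', '|', '{', '}']
Total: 4

4


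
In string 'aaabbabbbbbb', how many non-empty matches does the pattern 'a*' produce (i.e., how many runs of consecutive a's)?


Pattern 'a*' matches zero or more a's. We want non-empty runs of consecutive a's.
String: 'aaabbabbbbbb'
Walking through the string to find runs of a's:
  Run 1: positions 0-2 -> 'aaa'
  Run 2: positions 5-5 -> 'a'
Non-empty runs found: ['aaa', 'a']
Count: 2

2


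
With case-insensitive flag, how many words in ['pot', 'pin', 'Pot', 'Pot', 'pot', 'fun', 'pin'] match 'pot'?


Case-insensitive matching: compare each word's lowercase form to 'pot'.
  'pot' -> lower='pot' -> MATCH
  'pin' -> lower='pin' -> no
  'Pot' -> lower='pot' -> MATCH
  'Pot' -> lower='pot' -> MATCH
  'pot' -> lower='pot' -> MATCH
  'fun' -> lower='fun' -> no
  'pin' -> lower='pin' -> no
Matches: ['pot', 'Pot', 'Pot', 'pot']
Count: 4

4


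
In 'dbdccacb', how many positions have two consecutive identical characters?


Looking for consecutive identical characters in 'dbdccacb':
  pos 0-1: 'd' vs 'b' -> different
  pos 1-2: 'b' vs 'd' -> different
  pos 2-3: 'd' vs 'c' -> different
  pos 3-4: 'c' vs 'c' -> MATCH ('cc')
  pos 4-5: 'c' vs 'a' -> different
  pos 5-6: 'a' vs 'c' -> different
  pos 6-7: 'c' vs 'b' -> different
Consecutive identical pairs: ['cc']
Count: 1

1


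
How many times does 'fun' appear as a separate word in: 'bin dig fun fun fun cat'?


Scanning each word for exact match 'fun':
  Word 1: 'bin' -> no
  Word 2: 'dig' -> no
  Word 3: 'fun' -> MATCH
  Word 4: 'fun' -> MATCH
  Word 5: 'fun' -> MATCH
  Word 6: 'cat' -> no
Total matches: 3

3


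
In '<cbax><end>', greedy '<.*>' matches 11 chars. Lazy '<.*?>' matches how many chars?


Greedy '<.*>' tries to match as MUCH as possible.
Lazy '<.*?>' tries to match as LITTLE as possible.

String: '<cbax><end>'
Greedy '<.*>' starts at first '<' and extends to the LAST '>': '<cbax><end>' (11 chars)
Lazy '<.*?>' starts at first '<' and stops at the FIRST '>': '<cbax>' (6 chars)

6


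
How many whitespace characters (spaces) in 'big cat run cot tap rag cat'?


\s matches whitespace characters (spaces, tabs, etc.).
Text: 'big cat run cot tap rag cat'
This text has 7 words separated by spaces.
Number of spaces = number of words - 1 = 7 - 1 = 6

6


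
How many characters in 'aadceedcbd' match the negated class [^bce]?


Negated class [^bce] matches any char NOT in {b, c, e}
Scanning 'aadceedcbd':
  pos 0: 'a' -> MATCH
  pos 1: 'a' -> MATCH
  pos 2: 'd' -> MATCH
  pos 3: 'c' -> no (excluded)
  pos 4: 'e' -> no (excluded)
  pos 5: 'e' -> no (excluded)
  pos 6: 'd' -> MATCH
  pos 7: 'c' -> no (excluded)
  pos 8: 'b' -> no (excluded)
  pos 9: 'd' -> MATCH
Total matches: 5

5


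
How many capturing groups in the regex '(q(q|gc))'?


To count capturing groups, count each '(' that starts a group.
Pattern: '(q(q|gc))'
Walking through the pattern:
  Position 0: '(' -> group #1
  Position 2: '(' -> group #2
Total capturing groups: 2

2


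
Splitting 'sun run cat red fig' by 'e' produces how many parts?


Splitting by 'e' breaks the string at each occurrence of the separator.
Text: 'sun run cat red fig'
Parts after split:
  Part 1: 'sun run cat r'
  Part 2: 'd fig'
Total parts: 2

2


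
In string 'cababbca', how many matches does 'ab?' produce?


Pattern 'ab?' matches 'a' optionally followed by 'b'.
String: 'cababbca'
Scanning left to right for 'a' then checking next char:
  Match 1: 'ab' (a followed by b)
  Match 2: 'ab' (a followed by b)
  Match 3: 'a' (a not followed by b)
Total matches: 3

3


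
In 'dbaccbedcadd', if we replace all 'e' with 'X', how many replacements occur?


re.sub('e', 'X', text) replaces every occurrence of 'e' with 'X'.
Text: 'dbaccbedcadd'
Scanning for 'e':
  pos 6: 'e' -> replacement #1
Total replacements: 1

1


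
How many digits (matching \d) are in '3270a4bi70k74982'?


\d matches any digit 0-9.
Scanning '3270a4bi70k74982':
  pos 0: '3' -> DIGIT
  pos 1: '2' -> DIGIT
  pos 2: '7' -> DIGIT
  pos 3: '0' -> DIGIT
  pos 5: '4' -> DIGIT
  pos 8: '7' -> DIGIT
  pos 9: '0' -> DIGIT
  pos 11: '7' -> DIGIT
  pos 12: '4' -> DIGIT
  pos 13: '9' -> DIGIT
  pos 14: '8' -> DIGIT
  pos 15: '2' -> DIGIT
Digits found: ['3', '2', '7', '0', '4', '7', '0', '7', '4', '9', '8', '2']
Total: 12

12


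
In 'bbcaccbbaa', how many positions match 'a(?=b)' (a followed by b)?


Lookahead 'a(?=b)' matches 'a' only when followed by 'b'.
String: 'bbcaccbbaa'
Checking each position where char is 'a':
  pos 3: 'a' -> no (next='c')
  pos 8: 'a' -> no (next='a')
Matching positions: []
Count: 0

0


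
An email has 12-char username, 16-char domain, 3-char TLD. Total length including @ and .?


An email address has format: username@domain.tld
Username length: 12
'@' character: 1
Domain length: 16
'.' character: 1
TLD length: 3
Total = 12 + 1 + 16 + 1 + 3 = 33

33


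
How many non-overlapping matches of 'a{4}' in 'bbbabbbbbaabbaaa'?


Pattern 'a{4}' matches exactly 4 consecutive a's (greedy, non-overlapping).
String: 'bbbabbbbbaabbaaa'
Scanning for runs of a's:
  Run at pos 3: 'a' (length 1) -> 0 match(es)
  Run at pos 9: 'aa' (length 2) -> 0 match(es)
  Run at pos 13: 'aaa' (length 3) -> 0 match(es)
Matches found: []
Total: 0

0


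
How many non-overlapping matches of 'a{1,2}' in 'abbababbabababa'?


Pattern 'a{1,2}' matches between 1 and 2 consecutive a's (greedy).
String: 'abbababbabababa'
Finding runs of a's and applying greedy matching:
  Run at pos 0: 'a' (length 1)
  Run at pos 3: 'a' (length 1)
  Run at pos 5: 'a' (length 1)
  Run at pos 8: 'a' (length 1)
  Run at pos 10: 'a' (length 1)
  Run at pos 12: 'a' (length 1)
  Run at pos 14: 'a' (length 1)
Matches: ['a', 'a', 'a', 'a', 'a', 'a', 'a']
Count: 7

7


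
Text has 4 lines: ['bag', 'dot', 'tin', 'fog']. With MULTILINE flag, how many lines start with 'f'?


With MULTILINE flag, ^ matches the start of each line.
Lines: ['bag', 'dot', 'tin', 'fog']
Checking which lines start with 'f':
  Line 1: 'bag' -> no
  Line 2: 'dot' -> no
  Line 3: 'tin' -> no
  Line 4: 'fog' -> MATCH
Matching lines: ['fog']
Count: 1

1


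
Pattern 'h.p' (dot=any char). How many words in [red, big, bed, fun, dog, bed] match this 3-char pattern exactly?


Pattern 'h.p' means: starts with 'h', any single char, ends with 'p'.
Checking each word (must be exactly 3 chars):
  'red' (len=3): no
  'big' (len=3): no
  'bed' (len=3): no
  'fun' (len=3): no
  'dog' (len=3): no
  'bed' (len=3): no
Matching words: []
Total: 0

0


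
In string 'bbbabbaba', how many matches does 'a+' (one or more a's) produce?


Pattern 'a+' matches one or more consecutive a's.
String: 'bbbabbaba'
Scanning for runs of a:
  Match 1: 'a' (length 1)
  Match 2: 'a' (length 1)
  Match 3: 'a' (length 1)
Total matches: 3

3


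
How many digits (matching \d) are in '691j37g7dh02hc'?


\d matches any digit 0-9.
Scanning '691j37g7dh02hc':
  pos 0: '6' -> DIGIT
  pos 1: '9' -> DIGIT
  pos 2: '1' -> DIGIT
  pos 4: '3' -> DIGIT
  pos 5: '7' -> DIGIT
  pos 7: '7' -> DIGIT
  pos 10: '0' -> DIGIT
  pos 11: '2' -> DIGIT
Digits found: ['6', '9', '1', '3', '7', '7', '0', '2']
Total: 8

8


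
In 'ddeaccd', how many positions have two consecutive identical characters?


Looking for consecutive identical characters in 'ddeaccd':
  pos 0-1: 'd' vs 'd' -> MATCH ('dd')
  pos 1-2: 'd' vs 'e' -> different
  pos 2-3: 'e' vs 'a' -> different
  pos 3-4: 'a' vs 'c' -> different
  pos 4-5: 'c' vs 'c' -> MATCH ('cc')
  pos 5-6: 'c' vs 'd' -> different
Consecutive identical pairs: ['dd', 'cc']
Count: 2

2


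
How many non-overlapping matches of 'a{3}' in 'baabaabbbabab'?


Pattern 'a{3}' matches exactly 3 consecutive a's (greedy, non-overlapping).
String: 'baabaabbbabab'
Scanning for runs of a's:
  Run at pos 1: 'aa' (length 2) -> 0 match(es)
  Run at pos 4: 'aa' (length 2) -> 0 match(es)
  Run at pos 9: 'a' (length 1) -> 0 match(es)
  Run at pos 11: 'a' (length 1) -> 0 match(es)
Matches found: []
Total: 0

0


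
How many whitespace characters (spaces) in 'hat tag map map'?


\s matches whitespace characters (spaces, tabs, etc.).
Text: 'hat tag map map'
This text has 4 words separated by spaces.
Number of spaces = number of words - 1 = 4 - 1 = 3

3


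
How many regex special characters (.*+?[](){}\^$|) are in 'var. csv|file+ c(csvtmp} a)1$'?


Regex special characters are: . * + ? [ ] ( ) { } \ ^ $ |
Scanning 'var. csv|file+ c(csvtmp} a)1$':
  pos 3: '.' -> SPECIAL
  pos 8: '|' -> SPECIAL
  pos 13: '+' -> SPECIAL
  pos 16: '(' -> SPECIAL
  pos 23: '}' -> SPECIAL
  pos 26: ')' -> SPECIAL
  pos 28: '$' -> SPECIAL
Special chars found: ['.', '|', '+', '(', '}', ')', '$']
Total: 7

7


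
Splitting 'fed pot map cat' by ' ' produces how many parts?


Splitting by ' ' breaks the string at each occurrence of the separator.
Text: 'fed pot map cat'
Parts after split:
  Part 1: 'fed'
  Part 2: 'pot'
  Part 3: 'map'
  Part 4: 'cat'
Total parts: 4

4


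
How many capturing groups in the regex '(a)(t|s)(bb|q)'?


To count capturing groups, count each '(' that starts a group.
Pattern: '(a)(t|s)(bb|q)'
Walking through the pattern:
  Position 0: '(' -> group #1
  Position 3: '(' -> group #2
  Position 8: '(' -> group #3
Total capturing groups: 3

3


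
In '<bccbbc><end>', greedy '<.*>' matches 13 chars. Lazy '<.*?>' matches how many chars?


Greedy '<.*>' tries to match as MUCH as possible.
Lazy '<.*?>' tries to match as LITTLE as possible.

String: '<bccbbc><end>'
Greedy '<.*>' starts at first '<' and extends to the LAST '>': '<bccbbc><end>' (13 chars)
Lazy '<.*?>' starts at first '<' and stops at the FIRST '>': '<bccbbc>' (8 chars)

8


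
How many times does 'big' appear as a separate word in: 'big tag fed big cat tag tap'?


Scanning each word for exact match 'big':
  Word 1: 'big' -> MATCH
  Word 2: 'tag' -> no
  Word 3: 'fed' -> no
  Word 4: 'big' -> MATCH
  Word 5: 'cat' -> no
  Word 6: 'tag' -> no
  Word 7: 'tap' -> no
Total matches: 2

2


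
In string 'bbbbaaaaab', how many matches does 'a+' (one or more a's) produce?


Pattern 'a+' matches one or more consecutive a's.
String: 'bbbbaaaaab'
Scanning for runs of a:
  Match 1: 'aaaaa' (length 5)
Total matches: 1

1


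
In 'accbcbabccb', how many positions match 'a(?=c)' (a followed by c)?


Lookahead 'a(?=c)' matches 'a' only when followed by 'c'.
String: 'accbcbabccb'
Checking each position where char is 'a':
  pos 0: 'a' -> MATCH (next='c')
  pos 6: 'a' -> no (next='b')
Matching positions: [0]
Count: 1

1


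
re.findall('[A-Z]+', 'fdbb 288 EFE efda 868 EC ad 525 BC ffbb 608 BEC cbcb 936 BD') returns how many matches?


Pattern '[A-Z]+' finds one or more uppercase letters.
Text: 'fdbb 288 EFE efda 868 EC ad 525 BC ffbb 608 BEC cbcb 936 BD'
Scanning for matches:
  Match 1: 'EFE'
  Match 2: 'EC'
  Match 3: 'BC'
  Match 4: 'BEC'
  Match 5: 'BD'
Total matches: 5

5


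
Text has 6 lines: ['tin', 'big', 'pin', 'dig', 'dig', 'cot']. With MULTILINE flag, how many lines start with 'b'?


With MULTILINE flag, ^ matches the start of each line.
Lines: ['tin', 'big', 'pin', 'dig', 'dig', 'cot']
Checking which lines start with 'b':
  Line 1: 'tin' -> no
  Line 2: 'big' -> MATCH
  Line 3: 'pin' -> no
  Line 4: 'dig' -> no
  Line 5: 'dig' -> no
  Line 6: 'cot' -> no
Matching lines: ['big']
Count: 1

1


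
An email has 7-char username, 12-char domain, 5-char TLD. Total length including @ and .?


An email address has format: username@domain.tld
Username length: 7
'@' character: 1
Domain length: 12
'.' character: 1
TLD length: 5
Total = 7 + 1 + 12 + 1 + 5 = 26

26


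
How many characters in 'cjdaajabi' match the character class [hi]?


Character class [hi] matches any of: {h, i}
Scanning string 'cjdaajabi' character by character:
  pos 0: 'c' -> no
  pos 1: 'j' -> no
  pos 2: 'd' -> no
  pos 3: 'a' -> no
  pos 4: 'a' -> no
  pos 5: 'j' -> no
  pos 6: 'a' -> no
  pos 7: 'b' -> no
  pos 8: 'i' -> MATCH
Total matches: 1

1


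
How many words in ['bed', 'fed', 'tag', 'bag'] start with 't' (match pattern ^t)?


Pattern ^t anchors to start of word. Check which words begin with 't':
  'bed' -> no
  'fed' -> no
  'tag' -> MATCH (starts with 't')
  'bag' -> no
Matching words: ['tag']
Count: 1

1


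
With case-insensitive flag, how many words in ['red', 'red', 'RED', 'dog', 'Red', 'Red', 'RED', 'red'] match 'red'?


Case-insensitive matching: compare each word's lowercase form to 'red'.
  'red' -> lower='red' -> MATCH
  'red' -> lower='red' -> MATCH
  'RED' -> lower='red' -> MATCH
  'dog' -> lower='dog' -> no
  'Red' -> lower='red' -> MATCH
  'Red' -> lower='red' -> MATCH
  'RED' -> lower='red' -> MATCH
  'red' -> lower='red' -> MATCH
Matches: ['red', 'red', 'RED', 'Red', 'Red', 'RED', 'red']
Count: 7

7


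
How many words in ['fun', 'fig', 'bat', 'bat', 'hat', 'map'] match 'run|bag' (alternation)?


Alternation 'run|bag' matches either 'run' or 'bag'.
Checking each word:
  'fun' -> no
  'fig' -> no
  'bat' -> no
  'bat' -> no
  'hat' -> no
  'map' -> no
Matches: []
Count: 0

0


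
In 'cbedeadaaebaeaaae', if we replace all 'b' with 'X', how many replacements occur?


re.sub('b', 'X', text) replaces every occurrence of 'b' with 'X'.
Text: 'cbedeadaaebaeaaae'
Scanning for 'b':
  pos 1: 'b' -> replacement #1
  pos 10: 'b' -> replacement #2
Total replacements: 2

2


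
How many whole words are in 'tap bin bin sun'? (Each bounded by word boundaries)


Word boundaries (\b) mark the start/end of each word.
Text: 'tap bin bin sun'
Splitting by whitespace:
  Word 1: 'tap'
  Word 2: 'bin'
  Word 3: 'bin'
  Word 4: 'sun'
Total whole words: 4

4


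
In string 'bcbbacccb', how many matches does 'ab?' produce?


Pattern 'ab?' matches 'a' optionally followed by 'b'.
String: 'bcbbacccb'
Scanning left to right for 'a' then checking next char:
  Match 1: 'a' (a not followed by b)
Total matches: 1

1


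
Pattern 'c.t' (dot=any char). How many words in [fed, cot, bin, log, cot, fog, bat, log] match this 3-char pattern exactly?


Pattern 'c.t' means: starts with 'c', any single char, ends with 't'.
Checking each word (must be exactly 3 chars):
  'fed' (len=3): no
  'cot' (len=3): MATCH
  'bin' (len=3): no
  'log' (len=3): no
  'cot' (len=3): MATCH
  'fog' (len=3): no
  'bat' (len=3): no
  'log' (len=3): no
Matching words: ['cot', 'cot']
Total: 2

2


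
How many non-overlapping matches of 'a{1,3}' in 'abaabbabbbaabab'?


Pattern 'a{1,3}' matches between 1 and 3 consecutive a's (greedy).
String: 'abaabbabbbaabab'
Finding runs of a's and applying greedy matching:
  Run at pos 0: 'a' (length 1)
  Run at pos 2: 'aa' (length 2)
  Run at pos 6: 'a' (length 1)
  Run at pos 10: 'aa' (length 2)
  Run at pos 13: 'a' (length 1)
Matches: ['a', 'aa', 'a', 'aa', 'a']
Count: 5

5


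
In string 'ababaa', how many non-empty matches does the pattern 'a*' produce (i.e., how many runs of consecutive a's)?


Pattern 'a*' matches zero or more a's. We want non-empty runs of consecutive a's.
String: 'ababaa'
Walking through the string to find runs of a's:
  Run 1: positions 0-0 -> 'a'
  Run 2: positions 2-2 -> 'a'
  Run 3: positions 4-5 -> 'aa'
Non-empty runs found: ['a', 'a', 'aa']
Count: 3

3


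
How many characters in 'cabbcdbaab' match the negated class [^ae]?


Negated class [^ae] matches any char NOT in {a, e}
Scanning 'cabbcdbaab':
  pos 0: 'c' -> MATCH
  pos 1: 'a' -> no (excluded)
  pos 2: 'b' -> MATCH
  pos 3: 'b' -> MATCH
  pos 4: 'c' -> MATCH
  pos 5: 'd' -> MATCH
  pos 6: 'b' -> MATCH
  pos 7: 'a' -> no (excluded)
  pos 8: 'a' -> no (excluded)
  pos 9: 'b' -> MATCH
Total matches: 7

7


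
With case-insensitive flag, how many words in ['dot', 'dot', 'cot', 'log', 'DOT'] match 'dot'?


Case-insensitive matching: compare each word's lowercase form to 'dot'.
  'dot' -> lower='dot' -> MATCH
  'dot' -> lower='dot' -> MATCH
  'cot' -> lower='cot' -> no
  'log' -> lower='log' -> no
  'DOT' -> lower='dot' -> MATCH
Matches: ['dot', 'dot', 'DOT']
Count: 3

3


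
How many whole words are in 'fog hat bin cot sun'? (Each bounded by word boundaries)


Word boundaries (\b) mark the start/end of each word.
Text: 'fog hat bin cot sun'
Splitting by whitespace:
  Word 1: 'fog'
  Word 2: 'hat'
  Word 3: 'bin'
  Word 4: 'cot'
  Word 5: 'sun'
Total whole words: 5

5


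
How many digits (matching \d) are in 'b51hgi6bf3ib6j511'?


\d matches any digit 0-9.
Scanning 'b51hgi6bf3ib6j511':
  pos 1: '5' -> DIGIT
  pos 2: '1' -> DIGIT
  pos 6: '6' -> DIGIT
  pos 9: '3' -> DIGIT
  pos 12: '6' -> DIGIT
  pos 14: '5' -> DIGIT
  pos 15: '1' -> DIGIT
  pos 16: '1' -> DIGIT
Digits found: ['5', '1', '6', '3', '6', '5', '1', '1']
Total: 8

8


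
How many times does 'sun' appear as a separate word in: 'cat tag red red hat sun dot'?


Scanning each word for exact match 'sun':
  Word 1: 'cat' -> no
  Word 2: 'tag' -> no
  Word 3: 'red' -> no
  Word 4: 'red' -> no
  Word 5: 'hat' -> no
  Word 6: 'sun' -> MATCH
  Word 7: 'dot' -> no
Total matches: 1

1


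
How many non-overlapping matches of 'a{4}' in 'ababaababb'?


Pattern 'a{4}' matches exactly 4 consecutive a's (greedy, non-overlapping).
String: 'ababaababb'
Scanning for runs of a's:
  Run at pos 0: 'a' (length 1) -> 0 match(es)
  Run at pos 2: 'a' (length 1) -> 0 match(es)
  Run at pos 4: 'aa' (length 2) -> 0 match(es)
  Run at pos 7: 'a' (length 1) -> 0 match(es)
Matches found: []
Total: 0

0


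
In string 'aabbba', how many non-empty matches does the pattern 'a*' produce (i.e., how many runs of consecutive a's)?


Pattern 'a*' matches zero or more a's. We want non-empty runs of consecutive a's.
String: 'aabbba'
Walking through the string to find runs of a's:
  Run 1: positions 0-1 -> 'aa'
  Run 2: positions 5-5 -> 'a'
Non-empty runs found: ['aa', 'a']
Count: 2

2


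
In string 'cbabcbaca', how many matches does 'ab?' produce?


Pattern 'ab?' matches 'a' optionally followed by 'b'.
String: 'cbabcbaca'
Scanning left to right for 'a' then checking next char:
  Match 1: 'ab' (a followed by b)
  Match 2: 'a' (a not followed by b)
  Match 3: 'a' (a not followed by b)
Total matches: 3

3


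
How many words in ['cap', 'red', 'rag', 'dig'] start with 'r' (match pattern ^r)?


Pattern ^r anchors to start of word. Check which words begin with 'r':
  'cap' -> no
  'red' -> MATCH (starts with 'r')
  'rag' -> MATCH (starts with 'r')
  'dig' -> no
Matching words: ['red', 'rag']
Count: 2

2


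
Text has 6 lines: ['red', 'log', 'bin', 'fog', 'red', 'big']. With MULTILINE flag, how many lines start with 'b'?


With MULTILINE flag, ^ matches the start of each line.
Lines: ['red', 'log', 'bin', 'fog', 'red', 'big']
Checking which lines start with 'b':
  Line 1: 'red' -> no
  Line 2: 'log' -> no
  Line 3: 'bin' -> MATCH
  Line 4: 'fog' -> no
  Line 5: 'red' -> no
  Line 6: 'big' -> MATCH
Matching lines: ['bin', 'big']
Count: 2

2


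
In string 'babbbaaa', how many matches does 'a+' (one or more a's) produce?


Pattern 'a+' matches one or more consecutive a's.
String: 'babbbaaa'
Scanning for runs of a:
  Match 1: 'a' (length 1)
  Match 2: 'aaa' (length 3)
Total matches: 2

2


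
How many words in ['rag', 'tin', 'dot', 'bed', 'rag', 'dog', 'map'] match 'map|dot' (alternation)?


Alternation 'map|dot' matches either 'map' or 'dot'.
Checking each word:
  'rag' -> no
  'tin' -> no
  'dot' -> MATCH
  'bed' -> no
  'rag' -> no
  'dog' -> no
  'map' -> MATCH
Matches: ['dot', 'map']
Count: 2

2


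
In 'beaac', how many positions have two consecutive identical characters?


Looking for consecutive identical characters in 'beaac':
  pos 0-1: 'b' vs 'e' -> different
  pos 1-2: 'e' vs 'a' -> different
  pos 2-3: 'a' vs 'a' -> MATCH ('aa')
  pos 3-4: 'a' vs 'c' -> different
Consecutive identical pairs: ['aa']
Count: 1

1


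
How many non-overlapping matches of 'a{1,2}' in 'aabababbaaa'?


Pattern 'a{1,2}' matches between 1 and 2 consecutive a's (greedy).
String: 'aabababbaaa'
Finding runs of a's and applying greedy matching:
  Run at pos 0: 'aa' (length 2)
  Run at pos 3: 'a' (length 1)
  Run at pos 5: 'a' (length 1)
  Run at pos 8: 'aaa' (length 3)
Matches: ['aa', 'a', 'a', 'aa', 'a']
Count: 5

5


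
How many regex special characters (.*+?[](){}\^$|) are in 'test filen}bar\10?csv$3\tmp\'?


Regex special characters are: . * + ? [ ] ( ) { } \ ^ $ |
Scanning 'test filen}bar\10?csv$3\tmp\':
  pos 10: '}' -> SPECIAL
  pos 14: '\' -> SPECIAL
  pos 17: '?' -> SPECIAL
  pos 21: '$' -> SPECIAL
  pos 23: '\' -> SPECIAL
  pos 27: '\' -> SPECIAL
Special chars found: ['}', '\\', '?', '$', '\\', '\\']
Total: 6

6


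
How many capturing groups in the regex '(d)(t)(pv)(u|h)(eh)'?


To count capturing groups, count each '(' that starts a group.
Pattern: '(d)(t)(pv)(u|h)(eh)'
Walking through the pattern:
  Position 0: '(' -> group #1
  Position 3: '(' -> group #2
  Position 6: '(' -> group #3
  Position 10: '(' -> group #4
  Position 15: '(' -> group #5
Total capturing groups: 5

5


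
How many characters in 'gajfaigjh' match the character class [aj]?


Character class [aj] matches any of: {a, j}
Scanning string 'gajfaigjh' character by character:
  pos 0: 'g' -> no
  pos 1: 'a' -> MATCH
  pos 2: 'j' -> MATCH
  pos 3: 'f' -> no
  pos 4: 'a' -> MATCH
  pos 5: 'i' -> no
  pos 6: 'g' -> no
  pos 7: 'j' -> MATCH
  pos 8: 'h' -> no
Total matches: 4

4


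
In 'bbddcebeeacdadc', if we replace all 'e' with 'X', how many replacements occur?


re.sub('e', 'X', text) replaces every occurrence of 'e' with 'X'.
Text: 'bbddcebeeacdadc'
Scanning for 'e':
  pos 5: 'e' -> replacement #1
  pos 7: 'e' -> replacement #2
  pos 8: 'e' -> replacement #3
Total replacements: 3

3


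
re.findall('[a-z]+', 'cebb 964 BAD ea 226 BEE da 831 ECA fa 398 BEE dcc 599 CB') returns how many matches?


Pattern '[a-z]+' finds one or more lowercase letters.
Text: 'cebb 964 BAD ea 226 BEE da 831 ECA fa 398 BEE dcc 599 CB'
Scanning for matches:
  Match 1: 'cebb'
  Match 2: 'ea'
  Match 3: 'da'
  Match 4: 'fa'
  Match 5: 'dcc'
Total matches: 5

5


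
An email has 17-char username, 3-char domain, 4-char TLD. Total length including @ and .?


An email address has format: username@domain.tld
Username length: 17
'@' character: 1
Domain length: 3
'.' character: 1
TLD length: 4
Total = 17 + 1 + 3 + 1 + 4 = 26

26


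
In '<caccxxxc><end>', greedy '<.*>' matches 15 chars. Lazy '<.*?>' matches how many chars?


Greedy '<.*>' tries to match as MUCH as possible.
Lazy '<.*?>' tries to match as LITTLE as possible.

String: '<caccxxxc><end>'
Greedy '<.*>' starts at first '<' and extends to the LAST '>': '<caccxxxc><end>' (15 chars)
Lazy '<.*?>' starts at first '<' and stops at the FIRST '>': '<caccxxxc>' (10 chars)

10


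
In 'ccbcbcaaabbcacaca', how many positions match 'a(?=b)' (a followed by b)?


Lookahead 'a(?=b)' matches 'a' only when followed by 'b'.
String: 'ccbcbcaaabbcacaca'
Checking each position where char is 'a':
  pos 6: 'a' -> no (next='a')
  pos 7: 'a' -> no (next='a')
  pos 8: 'a' -> MATCH (next='b')
  pos 12: 'a' -> no (next='c')
  pos 14: 'a' -> no (next='c')
Matching positions: [8]
Count: 1

1


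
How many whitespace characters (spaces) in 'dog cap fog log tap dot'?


\s matches whitespace characters (spaces, tabs, etc.).
Text: 'dog cap fog log tap dot'
This text has 6 words separated by spaces.
Number of spaces = number of words - 1 = 6 - 1 = 5

5


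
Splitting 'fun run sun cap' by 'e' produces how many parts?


Splitting by 'e' breaks the string at each occurrence of the separator.
Text: 'fun run sun cap'
Parts after split:
  Part 1: 'fun run sun cap'
Total parts: 1

1


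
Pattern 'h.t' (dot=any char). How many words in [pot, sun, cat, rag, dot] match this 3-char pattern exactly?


Pattern 'h.t' means: starts with 'h', any single char, ends with 't'.
Checking each word (must be exactly 3 chars):
  'pot' (len=3): no
  'sun' (len=3): no
  'cat' (len=3): no
  'rag' (len=3): no
  'dot' (len=3): no
Matching words: []
Total: 0

0


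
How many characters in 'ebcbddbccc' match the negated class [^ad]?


Negated class [^ad] matches any char NOT in {a, d}
Scanning 'ebcbddbccc':
  pos 0: 'e' -> MATCH
  pos 1: 'b' -> MATCH
  pos 2: 'c' -> MATCH
  pos 3: 'b' -> MATCH
  pos 4: 'd' -> no (excluded)
  pos 5: 'd' -> no (excluded)
  pos 6: 'b' -> MATCH
  pos 7: 'c' -> MATCH
  pos 8: 'c' -> MATCH
  pos 9: 'c' -> MATCH
Total matches: 8

8


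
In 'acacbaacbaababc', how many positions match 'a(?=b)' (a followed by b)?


Lookahead 'a(?=b)' matches 'a' only when followed by 'b'.
String: 'acacbaacbaababc'
Checking each position where char is 'a':
  pos 0: 'a' -> no (next='c')
  pos 2: 'a' -> no (next='c')
  pos 5: 'a' -> no (next='a')
  pos 6: 'a' -> no (next='c')
  pos 9: 'a' -> no (next='a')
  pos 10: 'a' -> MATCH (next='b')
  pos 12: 'a' -> MATCH (next='b')
Matching positions: [10, 12]
Count: 2

2


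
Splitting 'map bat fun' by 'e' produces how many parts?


Splitting by 'e' breaks the string at each occurrence of the separator.
Text: 'map bat fun'
Parts after split:
  Part 1: 'map bat fun'
Total parts: 1

1


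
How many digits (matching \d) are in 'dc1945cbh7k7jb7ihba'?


\d matches any digit 0-9.
Scanning 'dc1945cbh7k7jb7ihba':
  pos 2: '1' -> DIGIT
  pos 3: '9' -> DIGIT
  pos 4: '4' -> DIGIT
  pos 5: '5' -> DIGIT
  pos 9: '7' -> DIGIT
  pos 11: '7' -> DIGIT
  pos 14: '7' -> DIGIT
Digits found: ['1', '9', '4', '5', '7', '7', '7']
Total: 7

7


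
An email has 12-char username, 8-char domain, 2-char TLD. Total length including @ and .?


An email address has format: username@domain.tld
Username length: 12
'@' character: 1
Domain length: 8
'.' character: 1
TLD length: 2
Total = 12 + 1 + 8 + 1 + 2 = 24

24


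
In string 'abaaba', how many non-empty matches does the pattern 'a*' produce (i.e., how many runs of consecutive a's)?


Pattern 'a*' matches zero or more a's. We want non-empty runs of consecutive a's.
String: 'abaaba'
Walking through the string to find runs of a's:
  Run 1: positions 0-0 -> 'a'
  Run 2: positions 2-3 -> 'aa'
  Run 3: positions 5-5 -> 'a'
Non-empty runs found: ['a', 'aa', 'a']
Count: 3

3


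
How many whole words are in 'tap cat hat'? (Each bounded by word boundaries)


Word boundaries (\b) mark the start/end of each word.
Text: 'tap cat hat'
Splitting by whitespace:
  Word 1: 'tap'
  Word 2: 'cat'
  Word 3: 'hat'
Total whole words: 3

3


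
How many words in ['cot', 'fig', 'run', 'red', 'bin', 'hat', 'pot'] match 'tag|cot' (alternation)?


Alternation 'tag|cot' matches either 'tag' or 'cot'.
Checking each word:
  'cot' -> MATCH
  'fig' -> no
  'run' -> no
  'red' -> no
  'bin' -> no
  'hat' -> no
  'pot' -> no
Matches: ['cot']
Count: 1

1
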